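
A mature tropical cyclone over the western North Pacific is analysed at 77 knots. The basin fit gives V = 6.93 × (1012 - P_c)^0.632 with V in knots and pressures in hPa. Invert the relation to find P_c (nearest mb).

ΔP = (V / 6.93)^(1/0.632) = (77/6.93)^1.582.
77/6.93 = 11.111; 11.111^1.582 ≈ 45.15 mb.
P_c = 1012 − 45.15 = 966.85 ≈ 967 mb.

967 mb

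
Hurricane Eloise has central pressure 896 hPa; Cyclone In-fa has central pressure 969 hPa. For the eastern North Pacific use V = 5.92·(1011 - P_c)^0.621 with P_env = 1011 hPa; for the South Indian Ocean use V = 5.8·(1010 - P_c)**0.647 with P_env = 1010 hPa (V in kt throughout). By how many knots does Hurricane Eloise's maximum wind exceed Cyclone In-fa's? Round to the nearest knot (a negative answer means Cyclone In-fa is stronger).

Hurricane Eloise: ΔP = 115; V ≈ 5.92 × 115^0.621 ≈ 112.72 kt.
Cyclone In-fa: ΔP = 41; V ≈ 5.8 × 41^0.647 ≈ 64.11 kt.
Difference ≈ 112.72 − 64.11 = 48.61 → 49 kt.

49 kt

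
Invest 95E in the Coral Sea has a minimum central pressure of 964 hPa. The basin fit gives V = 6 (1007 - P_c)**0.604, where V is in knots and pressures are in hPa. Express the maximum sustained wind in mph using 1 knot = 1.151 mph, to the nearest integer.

ΔP = 1007 − 964 = 43 hPa.
V ≈ 6 × 43^0.604 = 6 × 9.696 ≈ 58.179 kt.
58.179 × 1.151 ≈ 66.96 mph → 67 mph.

67 mph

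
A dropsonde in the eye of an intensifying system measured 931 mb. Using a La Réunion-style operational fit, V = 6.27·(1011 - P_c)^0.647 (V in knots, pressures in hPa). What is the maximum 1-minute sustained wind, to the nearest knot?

107 kt

ΔP = 1011 − 931 = 80 mb.
80^0.647 ≈ 17.033.
V ≈ 6.27 × 17.033 ≈ 106.8 kt.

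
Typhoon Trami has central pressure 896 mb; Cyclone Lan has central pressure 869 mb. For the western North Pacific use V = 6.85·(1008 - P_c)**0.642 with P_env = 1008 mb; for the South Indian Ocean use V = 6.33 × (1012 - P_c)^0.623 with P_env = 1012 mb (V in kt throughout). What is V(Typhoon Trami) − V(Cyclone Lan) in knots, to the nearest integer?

2 kt

Typhoon Trami: ΔP = 112; V ≈ 6.85 × 112^0.642 ≈ 141.67 kt.
Cyclone Lan: ΔP = 143; V ≈ 6.33 × 143^0.623 ≈ 139.37 kt.
Difference ≈ 141.67 − 139.37 = 2.30 → 2 kt.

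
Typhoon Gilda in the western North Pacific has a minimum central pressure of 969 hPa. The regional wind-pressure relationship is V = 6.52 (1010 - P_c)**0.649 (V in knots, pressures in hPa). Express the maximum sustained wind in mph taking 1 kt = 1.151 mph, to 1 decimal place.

83.6 mph

ΔP = 1010 − 969 = 41 hPa.
V ≈ 6.52 × 41^0.649 = 6.52 × 11.135 ≈ 72.601 kt.
72.601 × 1.151 ≈ 83.56 mph → 83.6 mph.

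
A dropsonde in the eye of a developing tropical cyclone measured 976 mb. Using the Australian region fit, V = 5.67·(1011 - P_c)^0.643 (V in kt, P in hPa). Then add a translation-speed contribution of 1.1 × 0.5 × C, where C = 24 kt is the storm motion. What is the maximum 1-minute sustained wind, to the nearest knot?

69 kt

ΔP = 1011 − 976 = 35 mb.
35^0.643 ≈ 9.836.
V ≈ 5.67 × 9.836 ≈ 55.8 kt.
Translation term: 1.1 × 0.5 × 24 = 13.2 kt.
Corrected V ≈ 69 kt → 69 kt.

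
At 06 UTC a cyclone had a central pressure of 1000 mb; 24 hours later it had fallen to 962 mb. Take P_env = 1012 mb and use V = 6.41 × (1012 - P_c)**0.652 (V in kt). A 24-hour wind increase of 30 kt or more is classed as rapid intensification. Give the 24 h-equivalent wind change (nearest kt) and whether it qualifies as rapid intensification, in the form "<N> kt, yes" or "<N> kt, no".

V₁: ΔP = 12, V ≈ 6.41 × 12^0.652 ≈ 32.40 kt.
V₂: ΔP = 50, V ≈ 6.41 × 50^0.652 ≈ 82.15 kt.
ΔV over 24 h = 49.75 kt → 24 h equivalent = 49.75 × 24/24 ≈ 49.75 kt.
50 kt ≥ 30 kt ⇒ rapid intensification.

50 kt, yes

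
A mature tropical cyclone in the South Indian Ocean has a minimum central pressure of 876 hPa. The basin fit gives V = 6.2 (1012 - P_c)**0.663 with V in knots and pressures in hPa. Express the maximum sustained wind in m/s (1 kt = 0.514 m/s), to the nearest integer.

ΔP = 1012 − 876 = 136 hPa.
V ≈ 6.2 × 136^0.663 = 6.2 × 25.974 ≈ 161.038 kt.
161.038 × 0.514 ≈ 82.77 m/s → 83 m/s.

83 m/s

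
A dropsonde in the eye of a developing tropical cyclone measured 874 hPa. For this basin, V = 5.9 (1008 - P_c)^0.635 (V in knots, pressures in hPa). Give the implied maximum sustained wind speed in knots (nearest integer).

ΔP = 1008 − 874 = 134 hPa.
134^0.635 ≈ 22.424.
V ≈ 5.9 × 22.424 ≈ 132.3 kt.

132 kt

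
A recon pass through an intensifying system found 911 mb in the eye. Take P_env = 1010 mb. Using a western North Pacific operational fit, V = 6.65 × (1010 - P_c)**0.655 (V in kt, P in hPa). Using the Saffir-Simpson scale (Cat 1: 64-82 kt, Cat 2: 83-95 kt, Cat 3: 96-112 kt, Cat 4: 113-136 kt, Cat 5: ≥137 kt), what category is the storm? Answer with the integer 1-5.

4

ΔP = 1010 − 911 = 99 mb.
V ≈ 6.65 × 99^0.655 = 6.65 × 20.28 ≈ 135 kt.
135 kt falls in the Category 4 band.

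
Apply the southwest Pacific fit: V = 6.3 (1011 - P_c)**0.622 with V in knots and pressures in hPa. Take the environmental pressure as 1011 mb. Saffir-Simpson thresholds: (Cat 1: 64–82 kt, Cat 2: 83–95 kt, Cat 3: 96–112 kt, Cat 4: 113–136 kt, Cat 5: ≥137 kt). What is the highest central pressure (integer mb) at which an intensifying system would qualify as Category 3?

931 mb

Category 3 begins at V = 96 kt.
Required ΔP = (96/6.3)^(1/0.622) = 15.238^1.608 ≈ 79.77 mb.
P_c ≤ 1011 − 79.77 = 931.23, so the highest integer P_c is 931 mb.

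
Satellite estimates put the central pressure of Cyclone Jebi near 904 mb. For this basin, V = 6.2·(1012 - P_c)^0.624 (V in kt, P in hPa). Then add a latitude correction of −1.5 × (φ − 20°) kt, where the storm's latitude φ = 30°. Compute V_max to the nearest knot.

100 kt

ΔP = 1012 − 904 = 108 mb.
108^0.624 ≈ 18.572.
V ≈ 6.2 × 18.572 ≈ 115.1 kt.
Latitude correction: −1.5 × (30 − 20) = -15 kt.
Corrected V ≈ 100.1 kt → 100 kt.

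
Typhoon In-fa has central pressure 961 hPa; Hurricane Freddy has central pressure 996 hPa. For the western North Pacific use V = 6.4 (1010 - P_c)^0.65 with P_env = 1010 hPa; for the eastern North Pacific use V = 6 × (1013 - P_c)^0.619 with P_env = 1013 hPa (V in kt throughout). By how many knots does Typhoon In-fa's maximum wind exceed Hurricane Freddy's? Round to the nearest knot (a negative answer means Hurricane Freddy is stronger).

46 kt

Typhoon In-fa: ΔP = 49; V ≈ 6.4 × 49^0.65 ≈ 80.32 kt.
Hurricane Freddy: ΔP = 17; V ≈ 6 × 17^0.619 ≈ 34.66 kt.
Difference ≈ 80.32 − 34.66 = 45.66 → 46 kt.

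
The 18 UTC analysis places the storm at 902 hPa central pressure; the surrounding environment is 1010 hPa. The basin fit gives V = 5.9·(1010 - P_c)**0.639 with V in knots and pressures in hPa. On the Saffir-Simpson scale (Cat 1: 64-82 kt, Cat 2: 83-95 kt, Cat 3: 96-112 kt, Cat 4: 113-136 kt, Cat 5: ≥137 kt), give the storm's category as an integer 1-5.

4

ΔP = 1010 − 902 = 108 hPa.
V ≈ 5.9 × 108^0.639 = 5.9 × 19.92 ≈ 118 kt.
118 kt falls in the Category 4 band.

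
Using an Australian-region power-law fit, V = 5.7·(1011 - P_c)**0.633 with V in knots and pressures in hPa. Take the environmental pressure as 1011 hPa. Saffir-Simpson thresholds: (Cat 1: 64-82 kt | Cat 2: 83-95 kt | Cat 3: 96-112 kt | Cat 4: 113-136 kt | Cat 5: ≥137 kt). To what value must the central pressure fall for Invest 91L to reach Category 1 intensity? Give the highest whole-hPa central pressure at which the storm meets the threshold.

965 hPa

Category 1 begins at V = 64 kt.
Required ΔP = (64/5.7)^(1/0.633) = 11.228^1.580 ≈ 45.63 hPa.
P_c ≤ 1011 − 45.63 = 965.37, so the highest integer P_c is 965 hPa.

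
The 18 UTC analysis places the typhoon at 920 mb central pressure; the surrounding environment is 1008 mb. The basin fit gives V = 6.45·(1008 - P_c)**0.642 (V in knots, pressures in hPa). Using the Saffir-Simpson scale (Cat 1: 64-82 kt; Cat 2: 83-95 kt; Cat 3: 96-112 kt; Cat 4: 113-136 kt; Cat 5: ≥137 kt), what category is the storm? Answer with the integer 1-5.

ΔP = 1008 − 920 = 88 mb.
V ≈ 6.45 × 88^0.642 = 6.45 × 17.72 ≈ 114 kt.
114 kt falls in the Category 4 band.

4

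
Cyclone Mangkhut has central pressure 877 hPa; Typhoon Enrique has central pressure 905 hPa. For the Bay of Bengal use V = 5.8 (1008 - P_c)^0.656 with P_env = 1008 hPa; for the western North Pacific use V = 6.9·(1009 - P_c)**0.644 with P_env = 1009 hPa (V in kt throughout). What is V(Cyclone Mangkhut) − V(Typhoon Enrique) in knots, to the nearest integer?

Cyclone Mangkhut: ΔP = 131; V ≈ 5.8 × 131^0.656 ≈ 142.02 kt.
Typhoon Enrique: ΔP = 104; V ≈ 6.9 × 104^0.644 ≈ 137.35 kt.
Difference ≈ 142.02 − 137.35 = 4.67 → 5 kt.

5 kt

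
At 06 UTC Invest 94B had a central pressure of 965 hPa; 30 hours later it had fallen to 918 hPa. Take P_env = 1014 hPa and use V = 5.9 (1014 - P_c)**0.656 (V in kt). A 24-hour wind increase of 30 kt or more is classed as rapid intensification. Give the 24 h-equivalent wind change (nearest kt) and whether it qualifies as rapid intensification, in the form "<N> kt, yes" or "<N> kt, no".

34 kt, yes

V₁: ΔP = 49, V ≈ 5.9 × 49^0.656 ≈ 75.79 kt.
V₂: ΔP = 96, V ≈ 5.9 × 96^0.656 ≈ 117.82 kt.
ΔV over 30 h = 42.03 kt → 24 h equivalent = 42.03 × 24/30 ≈ 33.62 kt.
34 kt ≥ 30 kt ⇒ rapid intensification.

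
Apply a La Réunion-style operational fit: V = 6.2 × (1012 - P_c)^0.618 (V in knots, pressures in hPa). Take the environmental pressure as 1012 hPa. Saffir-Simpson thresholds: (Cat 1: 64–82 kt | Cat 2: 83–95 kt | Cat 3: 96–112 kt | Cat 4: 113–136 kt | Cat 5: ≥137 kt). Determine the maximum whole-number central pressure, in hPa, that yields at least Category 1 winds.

Category 1 begins at V = 64 kt.
Required ΔP = (64/6.2)^(1/0.618) = 10.323^1.618 ≈ 43.70 hPa.
P_c ≤ 1012 − 43.70 = 968.30, so the highest integer P_c is 968 hPa.

968 hPa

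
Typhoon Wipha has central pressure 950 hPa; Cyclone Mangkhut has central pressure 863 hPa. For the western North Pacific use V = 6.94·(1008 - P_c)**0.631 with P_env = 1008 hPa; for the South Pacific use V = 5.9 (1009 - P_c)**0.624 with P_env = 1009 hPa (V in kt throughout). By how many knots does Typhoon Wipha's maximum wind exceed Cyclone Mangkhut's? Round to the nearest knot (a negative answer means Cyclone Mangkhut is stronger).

-42 kt

Typhoon Wipha: ΔP = 58; V ≈ 6.94 × 58^0.631 ≈ 89.97 kt.
Cyclone Mangkhut: ΔP = 146; V ≈ 5.9 × 146^0.624 ≈ 132.25 kt.
Difference ≈ 89.97 − 132.25 = -42.28 → -42 kt.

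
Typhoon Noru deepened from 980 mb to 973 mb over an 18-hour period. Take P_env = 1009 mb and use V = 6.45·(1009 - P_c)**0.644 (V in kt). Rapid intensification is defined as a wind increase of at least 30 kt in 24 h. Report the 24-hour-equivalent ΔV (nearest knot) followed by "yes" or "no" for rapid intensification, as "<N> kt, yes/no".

11 kt, no

V₁: ΔP = 29, V ≈ 6.45 × 29^0.644 ≈ 56.41 kt.
V₂: ΔP = 36, V ≈ 6.45 × 36^0.644 ≈ 64.84 kt.
ΔV over 18 h = 8.43 kt → 24 h equivalent = 8.43 × 24/18 ≈ 11.24 kt.
11 kt < 30 kt ⇒ not rapid intensification.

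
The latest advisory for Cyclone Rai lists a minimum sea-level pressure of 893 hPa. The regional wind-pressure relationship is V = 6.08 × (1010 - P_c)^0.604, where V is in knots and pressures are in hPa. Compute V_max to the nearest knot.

ΔP = 1010 − 893 = 117 hPa.
117^0.604 ≈ 17.749.
V ≈ 6.08 × 17.749 ≈ 107.9 kt.

108 kt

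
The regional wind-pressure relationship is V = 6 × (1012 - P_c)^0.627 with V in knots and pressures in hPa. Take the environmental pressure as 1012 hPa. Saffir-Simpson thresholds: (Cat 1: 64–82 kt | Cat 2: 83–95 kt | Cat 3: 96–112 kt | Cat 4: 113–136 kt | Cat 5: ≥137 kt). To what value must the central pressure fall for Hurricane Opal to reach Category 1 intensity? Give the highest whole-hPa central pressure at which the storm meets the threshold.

968 hPa

Category 1 begins at V = 64 kt.
Required ΔP = (64/6)^(1/0.627) = 10.667^1.595 ≈ 43.61 hPa.
P_c ≤ 1012 − 43.61 = 968.39, so the highest integer P_c is 968 hPa.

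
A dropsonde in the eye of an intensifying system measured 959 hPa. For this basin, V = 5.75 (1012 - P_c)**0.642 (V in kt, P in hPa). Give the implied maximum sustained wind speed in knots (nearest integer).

74 kt

ΔP = 1012 − 959 = 53 hPa.
53^0.642 ≈ 12.793.
V ≈ 5.75 × 12.793 ≈ 73.6 kt.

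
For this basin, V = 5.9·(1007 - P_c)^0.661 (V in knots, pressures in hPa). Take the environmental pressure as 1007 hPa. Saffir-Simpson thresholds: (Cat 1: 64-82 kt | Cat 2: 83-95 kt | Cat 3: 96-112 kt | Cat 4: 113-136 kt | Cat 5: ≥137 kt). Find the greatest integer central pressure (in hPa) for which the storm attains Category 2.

952 hPa

Category 2 begins at V = 83 kt.
Required ΔP = (83/5.9)^(1/0.661) = 14.068^1.513 ≈ 54.59 hPa.
P_c ≤ 1007 − 54.59 = 952.41, so the highest integer P_c is 952 hPa.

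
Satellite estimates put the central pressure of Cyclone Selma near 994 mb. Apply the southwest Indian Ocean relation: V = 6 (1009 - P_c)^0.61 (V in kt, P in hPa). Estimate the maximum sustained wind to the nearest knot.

31 kt

ΔP = 1009 − 994 = 15 mb.
15^0.61 ≈ 5.217.
V ≈ 6 × 5.217 ≈ 31.3 kt.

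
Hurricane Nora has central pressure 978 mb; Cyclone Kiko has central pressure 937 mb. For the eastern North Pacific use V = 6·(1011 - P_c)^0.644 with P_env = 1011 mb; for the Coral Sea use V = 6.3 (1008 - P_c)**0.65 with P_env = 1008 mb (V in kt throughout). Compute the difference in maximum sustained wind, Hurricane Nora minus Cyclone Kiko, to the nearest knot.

Hurricane Nora: ΔP = 33; V ≈ 6 × 33^0.644 ≈ 57.03 kt.
Cyclone Kiko: ΔP = 71; V ≈ 6.3 × 71^0.65 ≈ 100.61 kt.
Difference ≈ 57.03 − 100.61 = -43.58 → -44 kt.

-44 kt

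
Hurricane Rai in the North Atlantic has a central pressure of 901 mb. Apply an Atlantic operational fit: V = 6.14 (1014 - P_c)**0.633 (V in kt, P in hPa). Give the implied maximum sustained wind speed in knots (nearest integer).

ΔP = 1014 − 901 = 113 mb.
113^0.633 ≈ 19.934.
V ≈ 6.14 × 19.934 ≈ 122.4 kt.

122 kt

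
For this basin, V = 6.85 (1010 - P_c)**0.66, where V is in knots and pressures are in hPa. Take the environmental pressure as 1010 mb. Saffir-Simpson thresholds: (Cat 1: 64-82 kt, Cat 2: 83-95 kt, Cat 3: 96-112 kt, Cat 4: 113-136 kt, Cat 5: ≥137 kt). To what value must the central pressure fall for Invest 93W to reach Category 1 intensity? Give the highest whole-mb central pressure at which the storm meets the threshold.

980 mb

Category 1 begins at V = 64 kt.
Required ΔP = (64/6.85)^(1/0.66) = 9.343^1.515 ≈ 29.54 mb.
P_c ≤ 1010 − 29.54 = 980.46, so the highest integer P_c is 980 mb.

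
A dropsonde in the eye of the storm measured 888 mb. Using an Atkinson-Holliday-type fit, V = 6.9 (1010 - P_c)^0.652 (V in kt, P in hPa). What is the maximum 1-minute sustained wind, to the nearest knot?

ΔP = 1010 − 888 = 122 mb.
122^0.652 ≈ 22.925.
V ≈ 6.9 × 22.925 ≈ 158.2 kt.

158 kt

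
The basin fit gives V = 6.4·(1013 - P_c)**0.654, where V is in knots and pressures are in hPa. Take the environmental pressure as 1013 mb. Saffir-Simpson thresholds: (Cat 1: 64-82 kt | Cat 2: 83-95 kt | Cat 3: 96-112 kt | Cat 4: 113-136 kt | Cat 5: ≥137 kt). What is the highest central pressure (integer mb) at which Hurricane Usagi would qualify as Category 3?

Category 3 begins at V = 96 kt.
Required ΔP = (96/6.4)^(1/0.654) = 15.000^1.529 ≈ 62.85 mb.
P_c ≤ 1013 − 62.85 = 950.15, so the highest integer P_c is 950 mb.

950 mb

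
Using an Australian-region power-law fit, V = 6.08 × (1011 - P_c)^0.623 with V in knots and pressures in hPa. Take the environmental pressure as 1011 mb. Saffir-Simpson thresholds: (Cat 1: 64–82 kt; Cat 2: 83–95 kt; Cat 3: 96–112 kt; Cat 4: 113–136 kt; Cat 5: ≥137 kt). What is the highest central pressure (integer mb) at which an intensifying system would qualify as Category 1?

Category 1 begins at V = 64 kt.
Required ΔP = (64/6.08)^(1/0.623) = 10.526^1.605 ≈ 43.74 mb.
P_c ≤ 1011 − 43.74 = 967.26, so the highest integer P_c is 967 mb.

967 mb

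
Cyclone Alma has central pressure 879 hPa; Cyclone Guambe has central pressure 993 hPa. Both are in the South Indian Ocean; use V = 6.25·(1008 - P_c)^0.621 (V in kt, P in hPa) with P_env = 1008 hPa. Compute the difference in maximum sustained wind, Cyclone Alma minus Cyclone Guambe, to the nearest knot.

94 kt

Cyclone Alma: ΔP = 129; V ≈ 6.25 × 129^0.621 ≈ 127.81 kt.
Cyclone Guambe: ΔP = 15; V ≈ 6.25 × 15^0.621 ≈ 33.59 kt.
Difference ≈ 127.81 − 33.59 = 94.22 → 94 kt.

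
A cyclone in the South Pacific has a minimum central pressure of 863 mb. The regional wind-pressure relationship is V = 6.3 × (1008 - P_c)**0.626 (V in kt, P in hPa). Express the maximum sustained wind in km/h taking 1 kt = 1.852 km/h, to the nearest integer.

263 km/h

ΔP = 1008 − 863 = 145 mb.
V ≈ 6.3 × 145^0.626 = 6.3 × 22.543 ≈ 142.022 kt.
142.022 × 1.852 ≈ 263.03 km/h → 263 km/h.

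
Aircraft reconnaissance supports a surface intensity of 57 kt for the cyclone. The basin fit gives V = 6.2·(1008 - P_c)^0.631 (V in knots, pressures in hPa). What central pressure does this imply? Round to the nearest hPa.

ΔP = (V / 6.2)^(1/0.631) = (57/6.2)^1.585.
57/6.2 = 9.194; 9.194^1.585 ≈ 33.64 hPa.
P_c = 1008 − 33.64 = 974.36 ≈ 974 hPa.

974 hPa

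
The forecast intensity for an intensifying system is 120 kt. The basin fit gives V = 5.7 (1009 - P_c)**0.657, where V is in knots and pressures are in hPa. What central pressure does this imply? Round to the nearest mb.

ΔP = (V / 5.7)^(1/0.657) = (120/5.7)^1.522.
120/5.7 = 21.053; 21.053^1.522 ≈ 103.32 mb.
P_c = 1009 − 103.32 = 905.68 ≈ 906 mb.

906 mb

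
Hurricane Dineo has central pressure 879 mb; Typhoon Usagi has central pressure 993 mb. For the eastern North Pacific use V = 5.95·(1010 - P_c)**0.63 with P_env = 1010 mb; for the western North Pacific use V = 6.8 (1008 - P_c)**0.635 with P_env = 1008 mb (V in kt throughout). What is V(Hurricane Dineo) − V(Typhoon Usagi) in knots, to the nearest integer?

Hurricane Dineo: ΔP = 131; V ≈ 5.95 × 131^0.63 ≈ 128.35 kt.
Typhoon Usagi: ΔP = 15; V ≈ 6.8 × 15^0.635 ≈ 37.96 kt.
Difference ≈ 128.35 − 37.96 = 90.39 → 90 kt.

90 kt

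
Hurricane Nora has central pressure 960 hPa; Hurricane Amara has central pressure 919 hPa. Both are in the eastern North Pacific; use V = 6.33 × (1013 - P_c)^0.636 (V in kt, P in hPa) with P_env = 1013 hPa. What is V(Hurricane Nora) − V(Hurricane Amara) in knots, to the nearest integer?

Hurricane Nora: ΔP = 53; V ≈ 6.33 × 53^0.636 ≈ 79.08 kt.
Hurricane Amara: ΔP = 94; V ≈ 6.33 × 94^0.636 ≈ 113.84 kt.
Difference ≈ 79.08 − 113.84 = -34.76 → -35 kt.

-35 kt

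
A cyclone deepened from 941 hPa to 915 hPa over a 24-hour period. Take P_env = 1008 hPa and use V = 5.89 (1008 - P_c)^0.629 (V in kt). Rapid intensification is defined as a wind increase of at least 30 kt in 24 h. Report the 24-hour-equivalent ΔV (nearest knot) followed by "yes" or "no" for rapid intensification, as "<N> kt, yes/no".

V₁: ΔP = 67, V ≈ 5.89 × 67^0.629 ≈ 82.93 kt.
V₂: ΔP = 93, V ≈ 5.89 × 93^0.629 ≈ 101.93 kt.
ΔV over 24 h = 19.00 kt → 24 h equivalent = 19.00 × 24/24 ≈ 19.00 kt.
19 kt < 30 kt ⇒ not rapid intensification.

19 kt, no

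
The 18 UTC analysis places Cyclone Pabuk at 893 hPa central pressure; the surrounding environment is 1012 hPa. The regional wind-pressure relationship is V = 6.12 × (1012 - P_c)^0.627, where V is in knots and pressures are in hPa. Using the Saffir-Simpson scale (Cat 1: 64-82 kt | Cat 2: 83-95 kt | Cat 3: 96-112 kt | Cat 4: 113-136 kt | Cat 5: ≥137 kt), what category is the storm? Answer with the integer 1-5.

ΔP = 1012 − 893 = 119 hPa.
V ≈ 6.12 × 119^0.627 = 6.12 × 20.02 ≈ 122 kt.
122 kt falls in the Category 4 band.

4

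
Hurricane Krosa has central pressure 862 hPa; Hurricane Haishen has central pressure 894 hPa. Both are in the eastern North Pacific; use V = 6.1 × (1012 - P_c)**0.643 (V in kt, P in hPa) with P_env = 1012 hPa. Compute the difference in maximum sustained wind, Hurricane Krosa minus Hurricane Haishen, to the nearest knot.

22 kt

Hurricane Krosa: ΔP = 150; V ≈ 6.1 × 150^0.643 ≈ 152.95 kt.
Hurricane Haishen: ΔP = 118; V ≈ 6.1 × 118^0.643 ≈ 131.08 kt.
Difference ≈ 152.95 − 131.08 = 21.87 → 22 kt.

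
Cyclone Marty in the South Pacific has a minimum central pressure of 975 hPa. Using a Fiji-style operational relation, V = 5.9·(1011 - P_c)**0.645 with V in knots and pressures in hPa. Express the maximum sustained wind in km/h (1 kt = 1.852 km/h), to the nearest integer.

ΔP = 1011 − 975 = 36 hPa.
V ≈ 5.9 × 36^0.645 = 5.9 × 10.088 ≈ 59.521 kt.
59.521 × 1.852 ≈ 110.23 km/h → 110 km/h.

110 km/h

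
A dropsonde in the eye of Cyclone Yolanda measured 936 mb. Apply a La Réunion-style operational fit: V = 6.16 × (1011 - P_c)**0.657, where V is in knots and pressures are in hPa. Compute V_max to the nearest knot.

105 kt

ΔP = 1011 − 936 = 75 mb.
75^0.657 ≈ 17.057.
V ≈ 6.16 × 17.057 ≈ 105.1 kt.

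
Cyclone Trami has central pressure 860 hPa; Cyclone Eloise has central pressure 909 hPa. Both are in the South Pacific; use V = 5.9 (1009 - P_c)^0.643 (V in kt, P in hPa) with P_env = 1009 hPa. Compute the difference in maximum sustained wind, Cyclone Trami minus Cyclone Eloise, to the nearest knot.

Cyclone Trami: ΔP = 149; V ≈ 5.9 × 149^0.643 ≈ 147.30 kt.
Cyclone Eloise: ΔP = 100; V ≈ 5.9 × 100^0.643 ≈ 113.99 kt.
Difference ≈ 147.30 − 113.99 = 33.31 → 33 kt.

33 kt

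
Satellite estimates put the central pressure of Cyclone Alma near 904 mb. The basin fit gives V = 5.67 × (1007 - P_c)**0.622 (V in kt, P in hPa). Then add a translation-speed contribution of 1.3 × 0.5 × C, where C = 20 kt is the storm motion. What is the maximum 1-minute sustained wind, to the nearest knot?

ΔP = 1007 − 904 = 103 mb.
103^0.622 ≈ 17.864.
V ≈ 5.67 × 17.864 ≈ 101.3 kt.
Translation term: 1.3 × 0.5 × 20 = 13 kt.
Corrected V ≈ 114.3 kt → 114 kt.

114 kt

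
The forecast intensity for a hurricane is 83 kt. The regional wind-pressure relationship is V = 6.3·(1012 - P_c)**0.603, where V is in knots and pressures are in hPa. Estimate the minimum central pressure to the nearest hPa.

ΔP = (V / 6.3)^(1/0.603) = (83/6.3)^1.658.
83/6.3 = 13.175; 13.175^1.658 ≈ 71.94 hPa.
P_c = 1012 − 71.94 = 940.06 ≈ 940 hPa.

940 hPa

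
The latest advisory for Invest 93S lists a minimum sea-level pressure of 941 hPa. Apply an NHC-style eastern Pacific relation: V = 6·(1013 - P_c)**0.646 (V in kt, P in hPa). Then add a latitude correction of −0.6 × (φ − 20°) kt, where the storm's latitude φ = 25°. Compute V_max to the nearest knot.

92 kt

ΔP = 1013 − 941 = 72 hPa.
72^0.646 ≈ 15.843.
V ≈ 6 × 15.843 ≈ 95.1 kt.
Latitude correction: −0.6 × (25 − 20) = -3 kt.
Corrected V ≈ 92.1 kt → 92 kt.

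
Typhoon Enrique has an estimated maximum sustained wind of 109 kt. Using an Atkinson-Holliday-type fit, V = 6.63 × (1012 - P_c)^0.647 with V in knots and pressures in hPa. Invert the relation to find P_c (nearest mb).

936 mb

ΔP = (V / 6.63)^(1/0.647) = (109/6.63)^1.546.
109/6.63 = 16.440; 16.440^1.546 ≈ 75.74 mb.
P_c = 1012 − 75.74 = 936.26 ≈ 936 mb.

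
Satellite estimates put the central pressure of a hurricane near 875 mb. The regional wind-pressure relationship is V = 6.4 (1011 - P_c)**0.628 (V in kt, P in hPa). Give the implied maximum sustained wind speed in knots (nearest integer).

140 kt

ΔP = 1011 − 875 = 136 mb.
136^0.628 ≈ 21.871.
V ≈ 6.4 × 21.871 ≈ 140.0 kt.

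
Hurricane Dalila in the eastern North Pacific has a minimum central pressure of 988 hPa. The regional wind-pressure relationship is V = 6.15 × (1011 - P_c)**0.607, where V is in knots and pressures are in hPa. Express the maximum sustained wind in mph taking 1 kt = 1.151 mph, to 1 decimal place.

ΔP = 1011 − 988 = 23 hPa.
V ≈ 6.15 × 23^0.607 = 6.15 × 6.708 ≈ 41.252 kt.
41.252 × 1.151 ≈ 47.48 mph → 47.5 mph.

47.5 mph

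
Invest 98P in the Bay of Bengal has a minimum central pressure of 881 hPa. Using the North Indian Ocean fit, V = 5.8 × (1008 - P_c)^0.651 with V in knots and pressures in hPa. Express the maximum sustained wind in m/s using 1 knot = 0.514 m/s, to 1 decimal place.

69.8 m/s

ΔP = 1008 − 881 = 127 hPa.
V ≈ 5.8 × 127^0.651 = 5.8 × 23.419 ≈ 135.833 kt.
135.833 × 0.514 ≈ 69.82 m/s → 69.8 m/s.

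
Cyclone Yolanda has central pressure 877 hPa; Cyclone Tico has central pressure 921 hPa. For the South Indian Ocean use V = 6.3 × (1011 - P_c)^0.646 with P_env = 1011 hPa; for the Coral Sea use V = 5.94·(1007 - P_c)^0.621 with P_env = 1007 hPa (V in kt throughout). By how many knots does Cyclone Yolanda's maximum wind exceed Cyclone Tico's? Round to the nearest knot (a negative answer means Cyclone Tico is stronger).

Cyclone Yolanda: ΔP = 134; V ≈ 6.3 × 134^0.646 ≈ 149.09 kt.
Cyclone Tico: ΔP = 86; V ≈ 5.94 × 86^0.621 ≈ 94.43 kt.
Difference ≈ 149.09 − 94.43 = 54.66 → 55 kt.

55 kt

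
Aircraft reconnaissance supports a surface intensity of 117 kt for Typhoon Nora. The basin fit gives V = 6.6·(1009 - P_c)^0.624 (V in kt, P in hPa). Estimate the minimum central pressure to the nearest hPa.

ΔP = (V / 6.6)^(1/0.624) = (117/6.6)^1.603.
117/6.6 = 17.727; 17.727^1.603 ≈ 100.24 hPa.
P_c = 1009 − 100.24 = 908.76 ≈ 909 hPa.

909 hPa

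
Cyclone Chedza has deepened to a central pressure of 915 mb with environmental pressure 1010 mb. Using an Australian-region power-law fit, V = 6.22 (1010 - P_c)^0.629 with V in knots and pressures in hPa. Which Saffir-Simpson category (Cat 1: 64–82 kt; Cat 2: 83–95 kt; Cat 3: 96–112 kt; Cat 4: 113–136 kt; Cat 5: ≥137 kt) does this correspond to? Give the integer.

3

ΔP = 1010 − 915 = 95 mb.
V ≈ 6.22 × 95^0.629 = 6.22 × 17.54 ≈ 109 kt.
109 kt falls in the Category 3 band.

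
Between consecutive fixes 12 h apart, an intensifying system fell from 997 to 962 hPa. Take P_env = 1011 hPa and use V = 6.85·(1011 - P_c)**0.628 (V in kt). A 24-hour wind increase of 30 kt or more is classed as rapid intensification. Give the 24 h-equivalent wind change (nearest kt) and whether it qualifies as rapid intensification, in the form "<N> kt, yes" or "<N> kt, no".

86 kt, yes

V₁: ΔP = 14, V ≈ 6.85 × 14^0.628 ≈ 35.93 kt.
V₂: ΔP = 49, V ≈ 6.85 × 49^0.628 ≈ 78.91 kt.
ΔV over 12 h = 42.98 kt → 24 h equivalent = 42.98 × 24/12 ≈ 85.96 kt.
86 kt ≥ 30 kt ⇒ rapid intensification.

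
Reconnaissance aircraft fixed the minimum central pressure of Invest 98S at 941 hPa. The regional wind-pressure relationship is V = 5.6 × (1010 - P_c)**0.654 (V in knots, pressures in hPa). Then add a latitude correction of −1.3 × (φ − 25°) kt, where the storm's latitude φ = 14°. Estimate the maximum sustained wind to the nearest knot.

104 kt

ΔP = 1010 − 941 = 69 hPa.
69^0.654 ≈ 15.944.
V ≈ 5.6 × 15.944 ≈ 89.3 kt.
Latitude correction: −1.3 × (14 − 25) = 14.3 kt.
Corrected V ≈ 103.6 kt → 104 kt.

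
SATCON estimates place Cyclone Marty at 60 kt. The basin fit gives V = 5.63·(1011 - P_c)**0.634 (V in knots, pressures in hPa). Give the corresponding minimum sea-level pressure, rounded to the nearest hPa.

969 hPa

ΔP = (V / 5.63)^(1/0.634) = (60/5.63)^1.577.
60/5.63 = 10.657; 10.657^1.577 ≈ 41.77 hPa.
P_c = 1011 − 41.77 = 969.23 ≈ 969 hPa.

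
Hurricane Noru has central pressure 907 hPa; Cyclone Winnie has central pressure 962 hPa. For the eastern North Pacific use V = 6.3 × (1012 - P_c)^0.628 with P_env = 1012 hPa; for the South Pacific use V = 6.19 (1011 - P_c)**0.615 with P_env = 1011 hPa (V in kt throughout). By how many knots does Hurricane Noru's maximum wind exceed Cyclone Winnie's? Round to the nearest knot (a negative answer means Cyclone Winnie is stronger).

49 kt

Hurricane Noru: ΔP = 105; V ≈ 6.3 × 105^0.628 ≈ 117.12 kt.
Cyclone Winnie: ΔP = 49; V ≈ 6.19 × 49^0.615 ≈ 67.79 kt.
Difference ≈ 117.12 − 67.79 = 49.33 → 49 kt.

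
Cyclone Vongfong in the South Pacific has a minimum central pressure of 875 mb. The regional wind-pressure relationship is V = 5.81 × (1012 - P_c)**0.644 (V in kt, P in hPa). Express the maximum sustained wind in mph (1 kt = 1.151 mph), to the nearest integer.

159 mph

ΔP = 1012 − 875 = 137 mb.
V ≈ 5.81 × 137^0.644 = 5.81 × 23.771 ≈ 138.110 kt.
138.110 × 1.151 ≈ 158.96 mph → 159 mph.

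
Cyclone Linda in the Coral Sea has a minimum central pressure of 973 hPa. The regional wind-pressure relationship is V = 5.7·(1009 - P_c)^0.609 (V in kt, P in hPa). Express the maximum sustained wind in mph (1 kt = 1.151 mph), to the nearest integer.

ΔP = 1009 − 973 = 36 hPa.
V ≈ 5.7 × 36^0.609 = 5.7 × 8.867 ≈ 50.543 kt.
50.543 × 1.151 ≈ 58.18 mph → 58 mph.

58 mph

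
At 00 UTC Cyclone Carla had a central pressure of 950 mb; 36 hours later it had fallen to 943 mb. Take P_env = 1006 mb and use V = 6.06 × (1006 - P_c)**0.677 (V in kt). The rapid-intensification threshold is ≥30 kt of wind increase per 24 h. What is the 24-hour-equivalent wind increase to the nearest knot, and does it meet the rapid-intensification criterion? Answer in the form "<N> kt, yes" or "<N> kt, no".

5 kt, no

V₁: ΔP = 56, V ≈ 6.06 × 56^0.677 ≈ 92.47 kt.
V₂: ΔP = 63, V ≈ 6.06 × 63^0.677 ≈ 100.14 kt.
ΔV over 36 h = 7.67 kt → 24 h equivalent = 7.67 × 24/36 ≈ 5.11 kt.
5 kt < 30 kt ⇒ not rapid intensification.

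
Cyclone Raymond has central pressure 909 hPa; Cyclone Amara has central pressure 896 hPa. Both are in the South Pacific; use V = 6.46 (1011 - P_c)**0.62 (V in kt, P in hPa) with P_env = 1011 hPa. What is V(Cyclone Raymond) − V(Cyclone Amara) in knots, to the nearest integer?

-9 kt

Cyclone Raymond: ΔP = 102; V ≈ 6.46 × 102^0.62 ≈ 113.65 kt.
Cyclone Amara: ΔP = 115; V ≈ 6.46 × 115^0.62 ≈ 122.42 kt.
Difference ≈ 113.65 − 122.42 = -8.77 → -9 kt.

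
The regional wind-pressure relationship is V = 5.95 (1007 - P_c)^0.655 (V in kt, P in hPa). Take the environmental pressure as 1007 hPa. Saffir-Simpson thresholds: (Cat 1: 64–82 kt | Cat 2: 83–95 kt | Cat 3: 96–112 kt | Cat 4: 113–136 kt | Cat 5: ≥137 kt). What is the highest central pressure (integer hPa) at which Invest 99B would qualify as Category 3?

937 hPa

Category 3 begins at V = 96 kt.
Required ΔP = (96/5.95)^(1/0.655) = 16.134^1.527 ≈ 69.81 hPa.
P_c ≤ 1007 − 69.81 = 937.19, so the highest integer P_c is 937 hPa.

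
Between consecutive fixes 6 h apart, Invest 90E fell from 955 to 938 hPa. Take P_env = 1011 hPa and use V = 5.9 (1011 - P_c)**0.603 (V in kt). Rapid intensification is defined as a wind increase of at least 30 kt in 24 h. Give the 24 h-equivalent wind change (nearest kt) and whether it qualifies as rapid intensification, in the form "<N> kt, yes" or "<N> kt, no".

46 kt, yes

V₁: ΔP = 56, V ≈ 5.9 × 56^0.603 ≈ 66.84 kt.
V₂: ΔP = 73, V ≈ 5.9 × 73^0.603 ≈ 78.42 kt.
ΔV over 6 h = 11.58 kt → 24 h equivalent = 11.58 × 24/6 ≈ 46.32 kt.
46 kt ≥ 30 kt ⇒ rapid intensification.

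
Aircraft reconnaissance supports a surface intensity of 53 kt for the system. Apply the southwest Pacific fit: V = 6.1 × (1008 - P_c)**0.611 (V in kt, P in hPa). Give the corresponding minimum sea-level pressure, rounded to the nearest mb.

974 mb

ΔP = (V / 6.1)^(1/0.611) = (53/6.1)^1.637.
53/6.1 = 8.689; 8.689^1.637 ≈ 34.41 mb.
P_c = 1008 − 34.41 = 973.59 ≈ 974 mb.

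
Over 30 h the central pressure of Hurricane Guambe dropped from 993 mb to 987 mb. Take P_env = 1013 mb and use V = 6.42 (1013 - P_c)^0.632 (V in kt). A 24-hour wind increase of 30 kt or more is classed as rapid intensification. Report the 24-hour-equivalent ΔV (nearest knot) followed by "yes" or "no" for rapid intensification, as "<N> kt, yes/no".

6 kt, no

V₁: ΔP = 20, V ≈ 6.42 × 20^0.632 ≈ 42.64 kt.
V₂: ΔP = 26, V ≈ 6.42 × 26^0.632 ≈ 50.33 kt.
ΔV over 30 h = 7.69 kt → 24 h equivalent = 7.69 × 24/30 ≈ 6.15 kt.
6 kt < 30 kt ⇒ not rapid intensification.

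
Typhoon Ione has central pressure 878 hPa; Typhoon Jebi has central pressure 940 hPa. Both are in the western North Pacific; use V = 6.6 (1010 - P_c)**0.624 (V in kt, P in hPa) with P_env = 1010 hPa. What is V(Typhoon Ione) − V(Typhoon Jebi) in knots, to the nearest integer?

45 kt

Typhoon Ione: ΔP = 132; V ≈ 6.6 × 132^0.624 ≈ 138.93 kt.
Typhoon Jebi: ΔP = 70; V ≈ 6.6 × 70^0.624 ≈ 93.52 kt.
Difference ≈ 138.93 − 93.52 = 45.41 → 45 kt.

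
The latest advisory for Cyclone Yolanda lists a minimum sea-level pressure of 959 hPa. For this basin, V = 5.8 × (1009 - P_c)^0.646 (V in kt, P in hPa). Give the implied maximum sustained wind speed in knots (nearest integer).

ΔP = 1009 − 959 = 50 hPa.
50^0.646 ≈ 12.518.
V ≈ 5.8 × 12.518 ≈ 72.6 kt.

73 kt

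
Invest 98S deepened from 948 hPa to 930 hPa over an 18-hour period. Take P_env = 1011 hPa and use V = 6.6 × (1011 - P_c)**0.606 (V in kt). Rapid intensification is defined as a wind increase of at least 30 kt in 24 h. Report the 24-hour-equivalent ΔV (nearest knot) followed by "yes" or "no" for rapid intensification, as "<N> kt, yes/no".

18 kt, no

V₁: ΔP = 63, V ≈ 6.6 × 63^0.606 ≈ 81.27 kt.
V₂: ΔP = 81, V ≈ 6.6 × 81^0.606 ≈ 94.64 kt.
ΔV over 18 h = 13.37 kt → 24 h equivalent = 13.37 × 24/18 ≈ 17.83 kt.
18 kt < 30 kt ⇒ not rapid intensification.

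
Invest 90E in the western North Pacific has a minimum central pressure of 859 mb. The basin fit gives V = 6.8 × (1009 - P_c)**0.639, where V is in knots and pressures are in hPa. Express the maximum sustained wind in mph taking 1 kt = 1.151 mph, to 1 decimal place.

192.4 mph

ΔP = 1009 − 859 = 150 mb.
V ≈ 6.8 × 150^0.639 = 6.8 × 24.577 ≈ 167.121 kt.
167.121 × 1.151 ≈ 192.36 mph → 192.4 mph.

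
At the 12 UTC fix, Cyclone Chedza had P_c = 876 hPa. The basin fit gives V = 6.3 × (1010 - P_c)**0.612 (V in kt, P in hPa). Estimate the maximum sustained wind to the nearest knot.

ΔP = 1010 − 876 = 134 hPa.
134^0.612 ≈ 20.035.
V ≈ 6.3 × 20.035 ≈ 126.2 kt.

126 kt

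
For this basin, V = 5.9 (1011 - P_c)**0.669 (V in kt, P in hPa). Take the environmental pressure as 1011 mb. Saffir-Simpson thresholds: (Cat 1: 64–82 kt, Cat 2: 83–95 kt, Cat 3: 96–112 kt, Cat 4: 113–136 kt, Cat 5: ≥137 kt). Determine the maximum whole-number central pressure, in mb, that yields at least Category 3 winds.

Category 3 begins at V = 96 kt.
Required ΔP = (96/5.9)^(1/0.669) = 16.271^1.495 ≈ 64.68 mb.
P_c ≤ 1011 − 64.68 = 946.32, so the highest integer P_c is 946 mb.

946 mb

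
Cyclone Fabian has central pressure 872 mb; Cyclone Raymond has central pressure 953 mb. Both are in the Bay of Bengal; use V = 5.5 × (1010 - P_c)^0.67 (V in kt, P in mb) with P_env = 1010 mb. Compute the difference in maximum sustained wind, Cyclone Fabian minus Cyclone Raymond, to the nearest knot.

67 kt

Cyclone Fabian: ΔP = 138; V ≈ 5.5 × 138^0.67 ≈ 149.31 kt.
Cyclone Raymond: ΔP = 57; V ≈ 5.5 × 57^0.67 ≈ 82.57 kt.
Difference ≈ 149.31 − 82.57 = 66.74 → 67 kt.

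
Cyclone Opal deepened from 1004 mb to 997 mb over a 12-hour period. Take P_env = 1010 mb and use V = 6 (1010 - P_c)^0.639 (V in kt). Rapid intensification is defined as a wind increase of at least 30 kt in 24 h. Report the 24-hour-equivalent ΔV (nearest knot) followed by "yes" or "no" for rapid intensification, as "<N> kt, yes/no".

V₁: ΔP = 6, V ≈ 6 × 6^0.639 ≈ 18.85 kt.
V₂: ΔP = 13, V ≈ 6 × 13^0.639 ≈ 30.90 kt.
ΔV over 12 h = 12.05 kt → 24 h equivalent = 12.05 × 24/12 ≈ 24.10 kt.
24 kt < 30 kt ⇒ not rapid intensification.

24 kt, no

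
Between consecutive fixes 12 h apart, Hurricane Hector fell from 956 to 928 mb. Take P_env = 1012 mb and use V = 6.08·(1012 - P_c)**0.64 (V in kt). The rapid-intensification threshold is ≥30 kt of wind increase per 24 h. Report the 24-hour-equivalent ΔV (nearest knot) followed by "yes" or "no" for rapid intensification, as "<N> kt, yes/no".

V₁: ΔP = 56, V ≈ 6.08 × 56^0.64 ≈ 79.94 kt.
V₂: ΔP = 84, V ≈ 6.08 × 84^0.64 ≈ 103.62 kt.
ΔV over 12 h = 23.68 kt → 24 h equivalent = 23.68 × 24/12 ≈ 47.36 kt.
47 kt ≥ 30 kt ⇒ rapid intensification.

47 kt, yes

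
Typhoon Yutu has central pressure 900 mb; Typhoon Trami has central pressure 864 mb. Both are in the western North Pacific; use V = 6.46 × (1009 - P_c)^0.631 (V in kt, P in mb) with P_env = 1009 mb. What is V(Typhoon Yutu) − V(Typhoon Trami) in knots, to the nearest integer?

-25 kt

Typhoon Yutu: ΔP = 109; V ≈ 6.46 × 109^0.631 ≈ 124.69 kt.
Typhoon Trami: ΔP = 145; V ≈ 6.46 × 145^0.631 ≈ 149.30 kt.
Difference ≈ 124.69 − 149.30 = -24.61 → -25 kt.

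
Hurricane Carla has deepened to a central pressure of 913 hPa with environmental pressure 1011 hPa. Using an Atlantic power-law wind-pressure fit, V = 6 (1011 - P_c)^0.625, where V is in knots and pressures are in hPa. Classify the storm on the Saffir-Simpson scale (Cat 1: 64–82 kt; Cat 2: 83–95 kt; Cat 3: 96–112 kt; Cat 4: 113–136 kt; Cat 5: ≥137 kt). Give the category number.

ΔP = 1011 − 913 = 98 hPa.
V ≈ 6 × 98^0.625 = 6 × 17.56 ≈ 105 kt.
105 kt falls in the Category 3 band.

3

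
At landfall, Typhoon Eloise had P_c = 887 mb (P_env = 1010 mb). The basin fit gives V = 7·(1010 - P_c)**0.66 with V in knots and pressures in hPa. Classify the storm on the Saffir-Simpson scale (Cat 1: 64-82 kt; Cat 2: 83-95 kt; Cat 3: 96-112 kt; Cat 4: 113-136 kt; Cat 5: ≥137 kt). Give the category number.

5

ΔP = 1010 − 887 = 123 mb.
V ≈ 7 × 123^0.66 = 7 × 23.95 ≈ 168 kt.
168 kt falls in the Category 5 band.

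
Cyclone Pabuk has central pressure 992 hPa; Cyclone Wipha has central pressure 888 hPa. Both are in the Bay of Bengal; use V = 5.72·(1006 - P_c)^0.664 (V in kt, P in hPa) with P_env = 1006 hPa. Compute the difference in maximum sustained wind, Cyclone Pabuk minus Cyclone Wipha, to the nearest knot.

Cyclone Pabuk: ΔP = 14; V ≈ 5.72 × 14^0.664 ≈ 32.99 kt.
Cyclone Wipha: ΔP = 118; V ≈ 5.72 × 118^0.664 ≈ 135.87 kt.
Difference ≈ 32.99 − 135.87 = -102.88 → -103 kt.

-103 kt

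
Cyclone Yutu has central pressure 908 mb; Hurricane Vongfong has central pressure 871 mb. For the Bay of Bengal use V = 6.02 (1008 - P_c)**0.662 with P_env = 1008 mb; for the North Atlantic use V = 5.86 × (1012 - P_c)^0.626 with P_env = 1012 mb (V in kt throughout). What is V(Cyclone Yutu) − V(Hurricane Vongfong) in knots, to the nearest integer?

Cyclone Yutu: ΔP = 100; V ≈ 6.02 × 100^0.662 ≈ 126.94 kt.
Hurricane Vongfong: ΔP = 141; V ≈ 5.86 × 141^0.626 ≈ 129.81 kt.
Difference ≈ 126.94 − 129.81 = -2.87 → -3 kt.

-3 kt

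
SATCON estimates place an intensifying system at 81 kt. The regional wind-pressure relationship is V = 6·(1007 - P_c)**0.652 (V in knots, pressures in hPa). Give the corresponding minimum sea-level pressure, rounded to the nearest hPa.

ΔP = (V / 6)^(1/0.652) = (81/6)^1.534.
81/6 = 13.500; 13.500^1.534 ≈ 54.16 hPa.
P_c = 1007 − 54.16 = 952.84 ≈ 953 hPa.

953 hPa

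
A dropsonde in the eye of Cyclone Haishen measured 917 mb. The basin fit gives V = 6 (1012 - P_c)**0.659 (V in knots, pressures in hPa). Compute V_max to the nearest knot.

121 kt

ΔP = 1012 − 917 = 95 mb.
95^0.659 ≈ 20.106.
V ≈ 6 × 20.106 ≈ 120.6 kt.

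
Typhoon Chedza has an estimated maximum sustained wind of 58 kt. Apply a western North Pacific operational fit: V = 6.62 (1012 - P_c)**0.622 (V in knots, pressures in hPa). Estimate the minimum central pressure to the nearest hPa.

979 hPa

ΔP = (V / 6.62)^(1/0.622) = (58/6.62)^1.608.
58/6.62 = 8.761; 8.761^1.608 ≈ 32.76 hPa.
P_c = 1012 − 32.76 = 979.24 ≈ 979 hPa.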